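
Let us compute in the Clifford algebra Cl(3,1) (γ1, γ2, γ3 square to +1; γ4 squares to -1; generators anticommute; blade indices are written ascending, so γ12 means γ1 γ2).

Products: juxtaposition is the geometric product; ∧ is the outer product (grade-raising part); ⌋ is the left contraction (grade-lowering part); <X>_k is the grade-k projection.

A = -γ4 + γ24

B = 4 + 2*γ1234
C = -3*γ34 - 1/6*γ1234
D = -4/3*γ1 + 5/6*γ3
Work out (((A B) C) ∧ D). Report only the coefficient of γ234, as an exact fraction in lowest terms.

step 1: -4*γ4 - 2*γ13 + 4*γ24 - 2*γ123
step 2: 12*γ3 - 1/3*γ4 + 2/3*γ13 + 6*γ14 - 12*γ23 + 1/3*γ24 + 2/3*γ123 + 6*γ124
step 3: 16*γ13 - 4/9*γ14 + 5/18*γ34 + 16*γ123 - 4/9*γ124 - 5*γ134 - 5/18*γ234 - 5*γ1234
Answer: -5/18


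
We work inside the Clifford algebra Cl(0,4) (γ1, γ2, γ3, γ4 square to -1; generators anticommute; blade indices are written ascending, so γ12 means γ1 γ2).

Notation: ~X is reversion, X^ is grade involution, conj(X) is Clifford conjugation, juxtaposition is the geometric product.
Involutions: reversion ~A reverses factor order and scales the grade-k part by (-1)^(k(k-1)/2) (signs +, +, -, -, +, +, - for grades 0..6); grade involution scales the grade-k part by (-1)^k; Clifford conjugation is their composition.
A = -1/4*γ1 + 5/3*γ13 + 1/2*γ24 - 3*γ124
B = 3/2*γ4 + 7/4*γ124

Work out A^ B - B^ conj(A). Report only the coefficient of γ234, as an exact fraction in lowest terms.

first term: 21/4 - 7/8*γ1 - 3/4*γ2 - 9/2*γ12 + 3/8*γ14 - 7/16*γ24 + 5/2*γ134 - 35/12*γ234
second term: 21/4 - 7/8*γ1 + 3/4*γ2 - 9/2*γ12 + 3/8*γ14 + 7/16*γ24 + 5/2*γ134 + 35/12*γ234
Answer: -35/6


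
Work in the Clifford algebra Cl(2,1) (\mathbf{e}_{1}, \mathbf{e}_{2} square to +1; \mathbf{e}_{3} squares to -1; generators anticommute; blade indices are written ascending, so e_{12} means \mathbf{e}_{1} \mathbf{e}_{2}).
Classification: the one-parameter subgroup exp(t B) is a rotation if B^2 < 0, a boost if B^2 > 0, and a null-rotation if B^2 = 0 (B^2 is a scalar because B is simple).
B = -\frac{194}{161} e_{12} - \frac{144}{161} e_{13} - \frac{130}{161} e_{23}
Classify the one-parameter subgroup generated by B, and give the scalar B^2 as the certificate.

B^2 term by term: the squares give (-\frac{194}{161})^2*(e_{12})^2 + (-\frac{144}{161})^2*(e_{13})^2 + (-\frac{130}{161})^2*(e_{23})^2 = \frac{37636}{25921}*(-1) + \frac{20736}{25921}*(+1) + \frac{16900}{25921}*(+1) = 0 (each basis 2-blade squares to minus the product of its generators' squares); cross terms between blades sharing an index anticommute and cancel. So B^2 = 0.
Answer: null-rotation, certificate B^2 = 0. The class reads off the invariant scalar 0 directly.


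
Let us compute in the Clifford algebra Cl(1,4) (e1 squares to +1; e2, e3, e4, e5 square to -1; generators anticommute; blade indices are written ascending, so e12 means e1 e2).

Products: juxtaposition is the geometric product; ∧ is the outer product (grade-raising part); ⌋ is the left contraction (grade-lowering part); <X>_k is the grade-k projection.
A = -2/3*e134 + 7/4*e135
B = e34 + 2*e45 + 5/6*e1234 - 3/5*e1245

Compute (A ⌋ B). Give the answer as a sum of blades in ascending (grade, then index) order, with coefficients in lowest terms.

step 1: 5/9*e2
Answer: 5/9*e2


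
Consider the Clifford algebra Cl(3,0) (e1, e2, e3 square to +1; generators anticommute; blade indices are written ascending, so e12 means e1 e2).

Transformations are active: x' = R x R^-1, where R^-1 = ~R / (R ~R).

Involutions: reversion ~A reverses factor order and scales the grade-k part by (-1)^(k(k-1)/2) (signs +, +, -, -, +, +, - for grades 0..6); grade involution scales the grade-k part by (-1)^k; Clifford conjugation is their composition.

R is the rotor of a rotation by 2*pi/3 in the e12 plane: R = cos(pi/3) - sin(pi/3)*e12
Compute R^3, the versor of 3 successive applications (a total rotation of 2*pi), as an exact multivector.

Half-angle bookkeeping: 3 applications in e12 add up to rotor phase 3*pi/3 = pi, so R^3 = cos(pi) - sin(pi)*e12.
cos(pi) = -1 and sin(pi) = 0, so R^3 = -1. The total rotation 2*pi is 1 full turn, so every vector returns to itself, yet the rotor is -1, on the OTHER sheet of the double cover (an odd number of 2*pi turns).
Answer: -1


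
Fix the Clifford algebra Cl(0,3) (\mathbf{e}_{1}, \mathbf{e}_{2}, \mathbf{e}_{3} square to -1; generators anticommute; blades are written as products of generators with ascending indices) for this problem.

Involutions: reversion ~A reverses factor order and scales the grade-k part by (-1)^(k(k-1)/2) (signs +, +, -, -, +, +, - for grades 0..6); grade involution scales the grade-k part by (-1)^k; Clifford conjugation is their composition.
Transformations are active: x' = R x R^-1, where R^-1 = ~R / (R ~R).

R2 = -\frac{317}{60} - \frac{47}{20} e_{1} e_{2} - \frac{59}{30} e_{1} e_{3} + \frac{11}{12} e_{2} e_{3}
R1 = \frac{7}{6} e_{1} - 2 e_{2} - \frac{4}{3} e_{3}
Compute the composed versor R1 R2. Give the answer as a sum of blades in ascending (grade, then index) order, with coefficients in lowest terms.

Distribute over the terms of R1 (each basis-blade product reordered to ascending indices, repeated generators contracted through their squares):
(\frac{7}{6} e_{1}) R2 = -\frac{2219}{360} e_{1} + \frac{329}{120} e_{2} + \frac{413}{180} e_{3} + \frac{77}{72} e_{1} e_{2} e_{3}
(-2 e_{2}) R2 = \frac{47}{10} e_{1} + \frac{317}{30} e_{2} + \frac{11}{6} e_{3} - \frac{59}{15} e_{1} e_{2} e_{3}
(-\frac{4}{3} e_{3}) R2 = \frac{118}{45} e_{1} - \frac{11}{9} e_{2} + \frac{317}{45} e_{3} + \frac{47}{15} e_{1} e_{2} e_{3}
Summing the partial products and collecting blades:
Answer: \frac{139}{120} e_{1} + \frac{4351}{360} e_{2} + \frac{2011}{180} e_{3} + \frac{97}{360} e_{1} e_{2} e_{3}


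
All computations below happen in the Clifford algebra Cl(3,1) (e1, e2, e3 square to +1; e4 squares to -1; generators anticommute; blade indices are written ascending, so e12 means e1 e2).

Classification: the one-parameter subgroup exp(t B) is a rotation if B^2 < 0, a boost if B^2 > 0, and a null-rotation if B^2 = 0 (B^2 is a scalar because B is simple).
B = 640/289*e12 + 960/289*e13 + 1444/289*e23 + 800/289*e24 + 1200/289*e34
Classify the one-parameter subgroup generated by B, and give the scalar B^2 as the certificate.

B^2 term by term: the squares give (640/289)^2*(e12)^2 + (960/289)^2*(e13)^2 + (1444/289)^2*(e23)^2 + (800/289)^2*(e24)^2 + (1200/289)^2*(e34)^2 = 409600/83521*(-1) + 921600/83521*(-1) + 2085136/83521*(-1) + 640000/83521*(+1) + 1440000/83521*(+1) = -16 (each basis 2-blade squares to minus the product of its generators' squares); cross terms between blades sharing an index anticommute and cancel; the commuting (index-disjoint) pairs give grade-4 terms 2*c*c'*(blade product), which cancel blade by blade — e1234: 1536000/83521 - 1536000/83521 = 0 — confirming B is simple. So B^2 = -16.
Answer: rotation, certificate B^2 = -16. Certificate logic: -16 is a conjugation-invariant scalar, so its sign fixes rotation versus boost versus null-rotation outright.


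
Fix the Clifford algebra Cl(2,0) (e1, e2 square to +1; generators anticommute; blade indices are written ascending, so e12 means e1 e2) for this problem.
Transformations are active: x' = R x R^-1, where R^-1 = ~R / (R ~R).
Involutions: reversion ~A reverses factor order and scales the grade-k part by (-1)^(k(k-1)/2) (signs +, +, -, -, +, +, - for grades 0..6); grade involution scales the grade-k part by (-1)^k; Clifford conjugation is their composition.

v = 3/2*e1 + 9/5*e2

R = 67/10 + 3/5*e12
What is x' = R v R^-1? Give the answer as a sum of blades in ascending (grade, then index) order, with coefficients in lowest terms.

~R = 67/10 - 3/5*e12, and R ~R = 181/4, so R^-1 = ~R / (181/4).
R v = 1113/100*e1 + 279/25*e2
Answer: 81267/45250*e1 + 34047/22625*e2


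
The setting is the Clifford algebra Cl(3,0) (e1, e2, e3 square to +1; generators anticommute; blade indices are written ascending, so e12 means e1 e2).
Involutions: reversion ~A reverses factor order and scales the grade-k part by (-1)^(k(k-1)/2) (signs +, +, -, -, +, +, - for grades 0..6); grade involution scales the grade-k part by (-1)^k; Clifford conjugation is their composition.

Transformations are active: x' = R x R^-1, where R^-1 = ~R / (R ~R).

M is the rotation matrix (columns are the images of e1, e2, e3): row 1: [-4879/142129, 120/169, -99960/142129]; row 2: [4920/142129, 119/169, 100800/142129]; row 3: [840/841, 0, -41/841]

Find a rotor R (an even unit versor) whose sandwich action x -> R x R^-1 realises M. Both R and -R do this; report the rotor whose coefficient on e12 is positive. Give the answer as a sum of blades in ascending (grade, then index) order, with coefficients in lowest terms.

Method: write R = a + b12*e12 + b13*e13 + b23*e23 with a^2 + b12^2 + b13^2 + b23^2 = 1 (so R^-1 = ~R). Expanding the columns R e_j ~R gives tr M = 4a^2 - 1 and, from the antisymmetric part, M21 - M12 = -4a*b12, M13 - M31 = 4a*b13, M32 - M23 = -4a*b23.
Here tr M = 88271/142129, so a^2 = (1 + tr M)/4 = 57600/142129 and a = ±240/377. Taking a = 240/377: M21 - M12 = -96000/142129, M13 - M31 = -241920/142129, M32 - M23 = -100800/142129, giving b12 = 100/377, b13 = -252/377, b23 = 105/377, i.e. R = 240/377 + 100/377*e12 - 252/377*e13 + 105/377*e23.
Its e12 coefficient is already positive.
Answer: 240/377 + 100/377*e12 - 252/377*e13 + 105/377*e23. Note: both R and -R realise this M (trace 88271/142129); the covering map identifies them, and the e12-coefficient sign is the tie-breaker.


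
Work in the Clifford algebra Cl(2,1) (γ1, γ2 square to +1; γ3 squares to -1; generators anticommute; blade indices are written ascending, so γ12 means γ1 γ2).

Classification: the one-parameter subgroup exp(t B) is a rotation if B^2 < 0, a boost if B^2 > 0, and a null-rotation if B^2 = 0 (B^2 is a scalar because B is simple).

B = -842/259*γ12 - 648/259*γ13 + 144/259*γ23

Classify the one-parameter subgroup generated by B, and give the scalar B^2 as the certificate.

B^2 term by term: the squares give (-842/259)^2*(γ12)^2 + (-648/259)^2*(γ13)^2 + (144/259)^2*(γ23)^2 = 708964/67081*(-1) + 419904/67081*(+1) + 20736/67081*(+1) = -4 (each basis 2-blade squares to minus the product of its generators' squares); cross terms between blades sharing an index anticommute and cancel. So B^2 = -4.
Answer: rotation, certificate B^2 = -4. Why this suffices: the scalar -4 survives any versor conjugation, so its sign alone determines the class however B is presented.


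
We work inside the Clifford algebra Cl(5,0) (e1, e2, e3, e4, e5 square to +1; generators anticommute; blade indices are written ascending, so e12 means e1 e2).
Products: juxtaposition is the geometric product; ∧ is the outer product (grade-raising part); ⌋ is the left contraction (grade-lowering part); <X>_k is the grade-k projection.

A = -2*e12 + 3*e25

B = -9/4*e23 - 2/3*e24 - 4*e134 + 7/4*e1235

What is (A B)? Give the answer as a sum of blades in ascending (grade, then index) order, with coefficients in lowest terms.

step 1: 39/4*e13 + 4/3*e14 - 13/4*e35 - 2*e45 - 8*e234 - 12*e12345
Answer: 39/4*e13 + 4/3*e14 - 13/4*e35 - 2*e45 - 8*e234 - 12*e12345


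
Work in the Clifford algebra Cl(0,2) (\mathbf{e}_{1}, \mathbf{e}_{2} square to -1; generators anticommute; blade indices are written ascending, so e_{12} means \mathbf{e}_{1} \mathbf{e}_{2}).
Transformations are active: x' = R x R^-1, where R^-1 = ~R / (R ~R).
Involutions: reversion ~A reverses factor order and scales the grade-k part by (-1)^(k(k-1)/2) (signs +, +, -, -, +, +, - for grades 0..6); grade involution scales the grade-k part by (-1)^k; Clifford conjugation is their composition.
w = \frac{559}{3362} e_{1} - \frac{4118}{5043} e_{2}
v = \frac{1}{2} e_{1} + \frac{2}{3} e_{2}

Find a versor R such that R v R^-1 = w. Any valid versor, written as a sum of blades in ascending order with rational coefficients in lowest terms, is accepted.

Construction: equal norms (both -\frac{25}{36}) license R = v + w = \frac{1120}{1681} e_{1} - \frac{252}{1681} e_{2} — nothing changes along that direction, while (v - w)/2 changes sign, so v maps onto w.
Answer: \frac{1120}{1681} e_{1} - \frac{252}{1681} e_{2}


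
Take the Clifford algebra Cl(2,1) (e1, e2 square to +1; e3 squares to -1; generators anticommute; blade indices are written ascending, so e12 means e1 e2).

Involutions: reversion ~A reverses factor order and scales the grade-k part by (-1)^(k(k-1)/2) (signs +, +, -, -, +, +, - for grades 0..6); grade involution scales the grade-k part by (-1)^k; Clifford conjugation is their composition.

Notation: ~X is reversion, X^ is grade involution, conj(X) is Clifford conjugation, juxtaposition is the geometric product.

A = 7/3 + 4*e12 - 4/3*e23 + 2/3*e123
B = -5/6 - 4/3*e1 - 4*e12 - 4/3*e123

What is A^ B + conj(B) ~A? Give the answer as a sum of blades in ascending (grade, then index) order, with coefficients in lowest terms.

first term: 269/18 - 4/3*e1 + 16/3*e2 + 8/3*e3 - 38/3*e12 - 16/3*e13 + 2*e23 - 7/9*e123
second term: 269/18 + 4/3*e1 - 16/3*e2 - 8/3*e3 + 38/3*e12 + 16/3*e13 - 2*e23 - 7/9*e123
Answer: 269/9 - 14/9*e123


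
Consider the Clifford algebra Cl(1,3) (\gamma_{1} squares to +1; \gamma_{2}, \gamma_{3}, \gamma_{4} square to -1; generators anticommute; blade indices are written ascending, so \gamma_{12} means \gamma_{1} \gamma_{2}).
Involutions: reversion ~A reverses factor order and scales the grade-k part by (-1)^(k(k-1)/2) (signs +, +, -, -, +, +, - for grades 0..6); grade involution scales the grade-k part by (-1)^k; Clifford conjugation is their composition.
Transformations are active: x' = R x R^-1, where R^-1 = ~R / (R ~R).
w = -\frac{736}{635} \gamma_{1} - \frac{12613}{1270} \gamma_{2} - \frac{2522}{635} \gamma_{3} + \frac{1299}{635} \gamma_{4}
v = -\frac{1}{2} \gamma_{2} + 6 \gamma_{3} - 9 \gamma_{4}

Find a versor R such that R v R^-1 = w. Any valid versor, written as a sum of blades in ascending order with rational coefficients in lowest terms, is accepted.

Take R = v + w = -\frac{736}{635} \gamma_{1} - \frac{6624}{635} \gamma_{2} + \frac{1288}{635} \gamma_{3} - \frac{4416}{635} \gamma_{4}. Because q(v) = q(w) = -\frac{469}{4}, conjugation by R sends v exactly to w.
Answer: -\frac{736}{635} \gamma_{1} - \frac{6624}{635} \gamma_{2} + \frac{1288}{635} \gamma_{3} - \frac{4416}{635} \gamma_{4}


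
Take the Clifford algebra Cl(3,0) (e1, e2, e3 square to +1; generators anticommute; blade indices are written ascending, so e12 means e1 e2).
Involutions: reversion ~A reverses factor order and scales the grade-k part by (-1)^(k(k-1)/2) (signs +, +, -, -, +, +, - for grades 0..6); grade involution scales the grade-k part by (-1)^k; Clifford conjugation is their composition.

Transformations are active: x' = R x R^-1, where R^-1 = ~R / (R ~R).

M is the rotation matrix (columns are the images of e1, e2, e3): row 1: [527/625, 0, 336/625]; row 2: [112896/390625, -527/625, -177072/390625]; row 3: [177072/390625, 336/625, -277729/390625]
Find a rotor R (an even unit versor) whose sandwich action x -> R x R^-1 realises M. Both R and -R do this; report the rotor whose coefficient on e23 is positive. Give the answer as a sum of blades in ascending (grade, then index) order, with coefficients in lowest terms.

Method: write R = a + b12*e12 + b13*e13 + b23*e23 with a^2 + b12^2 + b13^2 + b23^2 = 1 (so R^-1 = ~R). Expanding the columns R e_j ~R gives tr M = 4a^2 - 1 and, from the antisymmetric part, M21 - M12 = -4a*b12, M13 - M31 = 4a*b13, M32 - M23 = -4a*b23.
Here tr M = -277729/390625, so a^2 = (1 + tr M)/4 = 28224/390625 and a = ±168/625. Taking a = 168/625: M21 - M12 = 112896/390625, M13 - M31 = 32928/390625, M32 - M23 = 387072/390625, giving b12 = -168/625, b13 = 49/625, b23 = -576/625, i.e. R = 168/625 - 168/625*e12 + 49/625*e13 - 576/625*e23.
Its e23 coefficient is negative, so report the other preimage -R.
Answer: -168/625 + 168/625*e12 - 49/625*e13 + 576/625*e23. Recall the cover is two-to-one: with M of trace -277729/390625, both preimages act alike, and the stated e23 sign chooses the sheet.


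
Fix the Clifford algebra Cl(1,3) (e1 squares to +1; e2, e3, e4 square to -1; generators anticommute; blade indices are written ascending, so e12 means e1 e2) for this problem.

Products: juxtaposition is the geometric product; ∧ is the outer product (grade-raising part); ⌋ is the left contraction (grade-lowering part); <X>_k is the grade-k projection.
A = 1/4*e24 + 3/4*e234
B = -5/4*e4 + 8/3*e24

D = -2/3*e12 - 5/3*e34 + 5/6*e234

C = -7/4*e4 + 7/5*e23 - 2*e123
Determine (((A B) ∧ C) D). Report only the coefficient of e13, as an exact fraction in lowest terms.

step 1: -2/3 + 5/16*e2 + 2*e3 + 15/16*e23
step 2: 7/6*e4 - 14/15*e23 - 35/64*e24 - 7/2*e34 + 4/3*e123 - 105/64*e234
step 3: -2765/384 + 35/192*e2 - 421/128*e3 + 7/9*e4 + 28/45*e13 - 215/288*e14 - 35/576*e23 - 14/9*e24 + 13/9*e124 + 35/32*e134 + 7/3*e1234
Answer: 28/45


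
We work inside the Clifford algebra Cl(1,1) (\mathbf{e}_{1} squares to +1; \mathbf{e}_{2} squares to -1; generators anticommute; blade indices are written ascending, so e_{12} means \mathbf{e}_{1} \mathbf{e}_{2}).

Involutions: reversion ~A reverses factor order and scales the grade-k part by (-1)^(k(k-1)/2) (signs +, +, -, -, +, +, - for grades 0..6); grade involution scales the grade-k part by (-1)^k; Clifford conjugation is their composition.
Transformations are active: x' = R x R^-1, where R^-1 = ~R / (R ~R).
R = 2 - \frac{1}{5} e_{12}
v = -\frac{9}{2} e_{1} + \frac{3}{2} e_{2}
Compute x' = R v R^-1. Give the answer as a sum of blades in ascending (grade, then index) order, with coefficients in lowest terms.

~R = 2 + \frac{1}{5} e_{12}, and R ~R = \frac{99}{25}, so R^-1 = ~R / (\frac{99}{25}).
R v = -\frac{87}{10} e_{1} + \frac{21}{10} e_{2}
Answer: -\frac{283}{66} e_{1} + \frac{41}{66} e_{2}


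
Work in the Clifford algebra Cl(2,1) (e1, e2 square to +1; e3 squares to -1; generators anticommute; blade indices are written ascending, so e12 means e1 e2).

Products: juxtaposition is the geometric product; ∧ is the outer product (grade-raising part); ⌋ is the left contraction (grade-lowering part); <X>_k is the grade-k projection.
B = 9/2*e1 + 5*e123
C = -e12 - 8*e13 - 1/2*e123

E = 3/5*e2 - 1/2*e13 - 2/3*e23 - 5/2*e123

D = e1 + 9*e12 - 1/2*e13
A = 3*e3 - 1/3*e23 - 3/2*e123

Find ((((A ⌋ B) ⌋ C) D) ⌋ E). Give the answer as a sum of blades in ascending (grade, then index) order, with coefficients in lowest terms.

step 1: -15/2 - 5/3*e1 - 15*e12
step 2: -15 + 5/3*e2 + 35/6*e3 + 15/2*e12 + 60*e13 + 5/6*e23 + 15/4*e123
step 3: -195/2 - 395/12*e1 - 45/8*e2 - 375/4*e3 - 545/4*e12 - 35/6*e13 + 1095/2*e23 + 325/6*e123
step 4: -4007/8 - 10575/8*e1 - 127/12*e2 - 3845/12*e3 - 1875/8*e12 + 555/16*e13 + 3535/24*e23 + 975/4*e123
Answer: -4007/8 - 10575/8*e1 - 127/12*e2 - 3845/12*e3 - 1875/8*e12 + 555/16*e13 + 3535/24*e23 + 975/4*e123


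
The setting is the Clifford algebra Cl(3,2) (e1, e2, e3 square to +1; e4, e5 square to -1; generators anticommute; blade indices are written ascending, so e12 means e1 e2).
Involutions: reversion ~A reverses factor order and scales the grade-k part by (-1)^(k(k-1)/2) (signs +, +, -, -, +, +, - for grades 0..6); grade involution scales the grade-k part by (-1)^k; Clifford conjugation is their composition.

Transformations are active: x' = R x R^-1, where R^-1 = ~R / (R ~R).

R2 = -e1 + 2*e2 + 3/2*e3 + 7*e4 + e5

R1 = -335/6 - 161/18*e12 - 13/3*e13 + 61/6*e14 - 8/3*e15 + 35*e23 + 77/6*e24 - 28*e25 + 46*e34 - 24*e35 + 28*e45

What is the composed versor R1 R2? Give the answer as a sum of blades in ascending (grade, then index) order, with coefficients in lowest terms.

Distribute over the terms of R2 (each basis-blade product reordered to ascending indices, repeated generators contracted through their squares):
R1 (-e1) = 335/6*e1 - 161/18*e2 - 13/3*e3 + 61/6*e4 - 8/3*e5 - 35*e123 - 77/6*e124 + 28*e125 - 46*e134 + 24*e135 - 28*e145
R1 (2*e2) = -161/9*e1 - 335/3*e2 - 70*e3 - 77/3*e4 + 56*e5 + 26/3*e123 - 61/3*e124 + 16/3*e125 + 92*e234 - 48*e235 + 56*e245
R1 (3/2*e3) = -13/2*e1 + 105/2*e2 - 335/4*e3 - 69*e4 + 36*e5 - 161/12*e123 - 61/4*e134 + 4*e135 - 77/4*e234 + 42*e235 + 42*e345
R1 (7*e4) = -427/6*e1 - 539/6*e2 - 322*e3 - 2345/6*e4 + 196*e5 - 1127/18*e124 - 91/3*e134 + 56/3*e145 + 245*e234 + 196*e245 + 168*e345
R1 (e5) = 8/3*e1 + 28*e2 + 24*e3 - 28*e4 - 335/6*e5 - 161/18*e125 - 13/3*e135 + 61/6*e145 + 35*e235 + 77/6*e245 + 46*e345
Summing the partial products and collecting blades:
Answer: -667/18*e1 - 2339/18*e2 - 5473/12*e3 - 1510/3*e4 + 459/2*e5 - 159/4*e123 - 862/9*e124 + 439/18*e125 - 1099/12*e134 + 71/3*e135 + 5/6*e145 + 1271/4*e234 + 29*e235 + 1589/6*e245 + 256*e345


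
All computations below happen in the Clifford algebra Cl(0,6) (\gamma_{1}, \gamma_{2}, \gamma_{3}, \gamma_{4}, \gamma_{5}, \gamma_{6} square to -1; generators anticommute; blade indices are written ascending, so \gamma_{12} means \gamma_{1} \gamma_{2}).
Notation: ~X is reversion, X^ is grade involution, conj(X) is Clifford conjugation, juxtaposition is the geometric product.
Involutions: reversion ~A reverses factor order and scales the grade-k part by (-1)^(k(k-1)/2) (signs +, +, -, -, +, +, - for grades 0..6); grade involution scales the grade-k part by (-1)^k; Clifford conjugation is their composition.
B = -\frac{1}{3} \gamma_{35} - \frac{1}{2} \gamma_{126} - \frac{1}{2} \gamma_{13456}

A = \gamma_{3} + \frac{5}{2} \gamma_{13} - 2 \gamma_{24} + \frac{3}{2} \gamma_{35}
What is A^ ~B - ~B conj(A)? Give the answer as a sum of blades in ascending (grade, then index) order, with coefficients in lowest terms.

first term: -\frac{1}{2} + \frac{1}{3} \gamma_{5} - \frac{5}{6} \gamma_{15} - \frac{7}{4} \gamma_{146} - \frac{5}{4} \gamma_{236} + \frac{5}{4} \gamma_{456} - \frac{1}{2} \gamma_{1236} + \frac{1}{2} \gamma_{1456} + \frac{2}{3} \gamma_{2345} + \frac{7}{4} \gamma_{12356}
second term: \frac{1}{2} - \frac{1}{3} \gamma_{5} - \frac{5}{6} \gamma_{15} - \frac{1}{4} \gamma_{146} - \frac{5}{4} \gamma_{236} - \frac{5}{4} \gamma_{456} + \frac{1}{2} \gamma_{1236} + \frac{1}{2} \gamma_{1456} - \frac{2}{3} \gamma_{2345} + \frac{1}{4} \gamma_{12356}
Answer: -1 + \frac{2}{3} \gamma_{5} - \frac{3}{2} \gamma_{146} + \frac{5}{2} \gamma_{456} - \gamma_{1236} + \frac{4}{3} \gamma_{2345} + \frac{3}{2} \gamma_{12356}


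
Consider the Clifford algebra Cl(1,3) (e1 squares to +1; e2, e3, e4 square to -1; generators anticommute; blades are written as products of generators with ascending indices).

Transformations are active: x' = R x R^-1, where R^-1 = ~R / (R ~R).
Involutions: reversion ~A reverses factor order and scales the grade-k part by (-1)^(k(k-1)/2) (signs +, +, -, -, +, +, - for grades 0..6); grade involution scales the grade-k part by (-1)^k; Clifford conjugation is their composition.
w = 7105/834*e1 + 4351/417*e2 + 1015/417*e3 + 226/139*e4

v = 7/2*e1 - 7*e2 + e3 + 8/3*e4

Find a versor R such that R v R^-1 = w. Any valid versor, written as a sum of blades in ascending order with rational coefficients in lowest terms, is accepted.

A norm check does it: q(v) = q(w) = -1615/36, hence R = v + w = 5012/417*e1 + 1432/417*e2 + 1432/417*e3 + 1790/417*e4 realises the map — parallel part kept, (v - w)/2 negated, v carried to w.
Answer: 5012/417*e1 + 1432/417*e2 + 1432/417*e3 + 1790/417*e4


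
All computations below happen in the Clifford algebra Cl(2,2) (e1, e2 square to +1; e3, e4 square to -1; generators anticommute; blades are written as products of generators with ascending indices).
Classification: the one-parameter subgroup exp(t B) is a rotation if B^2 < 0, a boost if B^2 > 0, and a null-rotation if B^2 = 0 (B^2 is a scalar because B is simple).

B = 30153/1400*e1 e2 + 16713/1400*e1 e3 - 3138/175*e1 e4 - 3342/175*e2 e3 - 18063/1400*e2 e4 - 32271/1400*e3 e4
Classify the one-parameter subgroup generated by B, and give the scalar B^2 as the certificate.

B^2 term by term: the squares give (30153/1400)^2*(e1 e2)^2 + (16713/1400)^2*(e1 e3)^2 + (-3138/175)^2*(e1 e4)^2 + (-3342/175)^2*(e2 e3)^2 + (-18063/1400)^2*(e2 e4)^2 + (-32271/1400)^2*(e3 e4)^2 = 909203409/1960000*(-1) + 279324369/1960000*(+1) + 9847044/30625*(+1) + 11168964/30625*(+1) + 326271969/1960000*(+1) + 1041417441/1960000*(-1) = 0 (each basis 2-blade squares to minus the product of its generators' squares); cross terms between blades sharing an index anticommute and cancel; the commuting (index-disjoint) pairs give grade-4 terms 2*c*c'*(blade product), which cancel blade by blade — e1 e2 e3 e4: -973067463/980000 + 301886919/980000 + 20974392/30625 = 0 — confirming B is simple. So B^2 = 0.
Answer: null-rotation, certificate B^2 = 0. No conjugation can change B^2 = 0; the sign gives the class.


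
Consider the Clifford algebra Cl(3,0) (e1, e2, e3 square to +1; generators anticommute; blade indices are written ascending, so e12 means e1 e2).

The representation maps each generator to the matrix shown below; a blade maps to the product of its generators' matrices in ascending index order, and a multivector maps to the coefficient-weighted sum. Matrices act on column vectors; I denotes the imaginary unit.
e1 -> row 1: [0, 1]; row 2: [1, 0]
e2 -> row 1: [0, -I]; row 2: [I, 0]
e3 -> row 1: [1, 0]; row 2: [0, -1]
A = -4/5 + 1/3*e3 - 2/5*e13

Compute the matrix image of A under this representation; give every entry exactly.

Bivector images (products of the table entries): rho(e13) = rho(e1)rho(e3) = row 1: [0, -1]; row 2: [1, 0].
M = (-4/5)*1 + (1/3)*rho(e3) + (-2/5)*rho(e13), summed entrywise (1 is the identity matrix):
Answer: row 1: [-7/15, 2/5]; row 2: [-2/5, -17/15]


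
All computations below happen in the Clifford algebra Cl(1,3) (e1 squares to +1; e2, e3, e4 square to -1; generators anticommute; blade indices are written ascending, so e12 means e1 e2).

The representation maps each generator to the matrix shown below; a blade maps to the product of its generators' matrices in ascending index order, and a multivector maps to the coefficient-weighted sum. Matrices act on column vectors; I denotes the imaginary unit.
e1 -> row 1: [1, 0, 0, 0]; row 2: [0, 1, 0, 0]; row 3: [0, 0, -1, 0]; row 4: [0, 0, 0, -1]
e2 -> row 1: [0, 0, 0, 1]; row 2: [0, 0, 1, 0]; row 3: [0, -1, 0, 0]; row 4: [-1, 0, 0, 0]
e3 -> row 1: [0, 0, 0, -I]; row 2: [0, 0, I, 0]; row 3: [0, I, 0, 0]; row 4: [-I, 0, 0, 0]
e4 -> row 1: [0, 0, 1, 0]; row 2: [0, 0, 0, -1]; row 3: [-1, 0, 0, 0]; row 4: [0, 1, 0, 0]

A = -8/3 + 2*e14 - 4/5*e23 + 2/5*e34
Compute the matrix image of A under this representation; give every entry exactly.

Bivector images (products of the table entries): rho(e14) = rho(e1)rho(e4) = row 1: [0, 0, 1, 0]; row 2: [0, 0, 0, -1]; row 3: [1, 0, 0, 0]; row 4: [0, -1, 0, 0]; rho(e23) = rho(e2)rho(e3) = row 1: [-I, 0, 0, 0]; row 2: [0, I, 0, 0]; row 3: [0, 0, -I, 0]; row 4: [0, 0, 0, I]; rho(e34) = rho(e3)rho(e4) = row 1: [0, -I, 0, 0]; row 2: [-I, 0, 0, 0]; row 3: [0, 0, 0, -I]; row 4: [0, 0, -I, 0].
M = (-8/3)*1 + (2)*rho(e14) + (-4/5)*rho(e23) + (2/5)*rho(e34), summed entrywise (1 is the identity matrix):
Answer: row 1: [-8/3 + 4*I/5, -2*I/5, 2, 0]; row 2: [-2*I/5, -8/3 - 4*I/5, 0, -2]; row 3: [2, 0, -8/3 + 4*I/5, -2*I/5]; row 4: [0, -2, -2*I/5, -8/3 - 4*I/5]


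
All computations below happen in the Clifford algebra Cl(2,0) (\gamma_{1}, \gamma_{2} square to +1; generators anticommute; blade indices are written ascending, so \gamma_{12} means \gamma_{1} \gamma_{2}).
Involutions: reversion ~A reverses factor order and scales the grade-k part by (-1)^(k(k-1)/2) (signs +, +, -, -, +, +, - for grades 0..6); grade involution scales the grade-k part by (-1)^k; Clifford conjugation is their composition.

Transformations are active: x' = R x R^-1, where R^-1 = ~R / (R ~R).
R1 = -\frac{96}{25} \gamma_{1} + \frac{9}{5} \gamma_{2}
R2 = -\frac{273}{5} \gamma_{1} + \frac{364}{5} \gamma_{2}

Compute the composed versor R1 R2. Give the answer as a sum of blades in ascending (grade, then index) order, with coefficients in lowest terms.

Distribute over the terms of R1 (each basis-blade product reordered to ascending indices, repeated generators contracted through their squares):
(-\frac{96}{25} \gamma_{1}) R2 = \frac{26208}{125} - \frac{34944}{125} \gamma_{12}
(\frac{9}{5} \gamma_{2}) R2 = \frac{3276}{25} + \frac{2457}{25} \gamma_{12}
Summing the partial products and collecting blades:
Answer: \frac{42588}{125} - \frac{22659}{125} \gamma_{12}


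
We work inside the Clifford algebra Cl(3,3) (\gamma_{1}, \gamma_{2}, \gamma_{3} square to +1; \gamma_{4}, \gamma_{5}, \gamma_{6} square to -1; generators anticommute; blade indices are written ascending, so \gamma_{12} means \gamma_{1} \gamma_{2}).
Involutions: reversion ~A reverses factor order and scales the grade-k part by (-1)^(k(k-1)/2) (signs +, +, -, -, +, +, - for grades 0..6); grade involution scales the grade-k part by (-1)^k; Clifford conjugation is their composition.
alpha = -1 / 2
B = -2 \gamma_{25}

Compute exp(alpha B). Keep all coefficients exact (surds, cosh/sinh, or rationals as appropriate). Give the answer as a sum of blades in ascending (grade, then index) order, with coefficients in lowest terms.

B^2 = (-2)^2*(\gamma_{25})^2 = 4*(+1) = 4 (a basis 2-blade squares to minus the product of its generators' squares).
B^2 = 4 — the series telescopes hyperbolically here: l = 2, alpha*l = -1, so exp(alpha B) = cosh(-1) + (sinh(-1)/2)*B = \cosh{\left(1 \right)} + (- \frac{\sinh{\left(1 \right)}}{2})*B.
Answer: \cosh{\left(1 \right)} + \sinh{\left(1 \right)} \gamma_{25}


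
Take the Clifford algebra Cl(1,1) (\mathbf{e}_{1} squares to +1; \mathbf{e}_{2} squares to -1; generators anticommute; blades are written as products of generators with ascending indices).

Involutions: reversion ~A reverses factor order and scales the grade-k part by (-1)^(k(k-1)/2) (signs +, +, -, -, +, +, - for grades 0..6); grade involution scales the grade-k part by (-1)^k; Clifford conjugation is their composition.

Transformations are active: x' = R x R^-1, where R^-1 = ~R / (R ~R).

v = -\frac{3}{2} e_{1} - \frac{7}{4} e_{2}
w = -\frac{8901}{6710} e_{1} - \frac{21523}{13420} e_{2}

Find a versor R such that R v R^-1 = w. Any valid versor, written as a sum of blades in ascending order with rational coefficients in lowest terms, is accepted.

Sketch: the shared square -\frac{13}{16} makes R = v + w = -\frac{9483}{3355} e_{1} - \frac{11252}{3355} e_{2} the natural versor; its sandwich fixes that direction, negates (v - w)/2, and sends v to w.
Answer: -\frac{9483}{3355} e_{1} - \frac{11252}{3355} e_{2}


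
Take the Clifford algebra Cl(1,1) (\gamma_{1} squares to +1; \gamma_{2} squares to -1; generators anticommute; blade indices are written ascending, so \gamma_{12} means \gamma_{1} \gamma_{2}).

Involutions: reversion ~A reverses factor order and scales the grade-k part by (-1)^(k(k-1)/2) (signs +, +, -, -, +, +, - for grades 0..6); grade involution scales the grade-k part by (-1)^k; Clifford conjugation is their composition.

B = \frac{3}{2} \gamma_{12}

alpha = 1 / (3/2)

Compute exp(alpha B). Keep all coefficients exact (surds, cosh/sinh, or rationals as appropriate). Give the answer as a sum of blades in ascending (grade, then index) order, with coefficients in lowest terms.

B^2 = (\frac{3}{2})^2*(\gamma_{12})^2 = \frac{9}{4}*(+1) = \frac{9}{4} (a basis 2-blade squares to minus the product of its generators' squares).
B^2 = \frac{9}{4} — hyperbolic case — the even/odd split gives cosh and sinh: l = \frac{3}{2}, alpha*l = 1, so exp(alpha B) = cosh(1) + (sinh(1)/(\frac{3}{2}))*B = \cosh{\left(1 \right)} + (\frac{2 \sinh{\left(1 \right)}}{3})*B.
Answer: \cosh{\left(1 \right)} + \sinh{\left(1 \right)} \gamma_{12}


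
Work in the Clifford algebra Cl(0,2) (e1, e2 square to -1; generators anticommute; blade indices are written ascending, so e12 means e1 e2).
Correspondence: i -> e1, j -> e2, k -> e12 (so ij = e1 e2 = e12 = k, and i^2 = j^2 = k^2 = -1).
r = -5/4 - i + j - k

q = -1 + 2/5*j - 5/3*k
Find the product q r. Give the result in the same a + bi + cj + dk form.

In blades: q = -1 + 2/5*e2 - 5/3*e12, r = -5/4 - e1 + e2 - e12.
Distribute q over r term by term (generator squares from the signature, products reordered to ascending indices): (-1)*r = 5/4 + e1 - e2 + e12; (2/5*e2)*r = -2/5 - 2/5*e1 - 1/2*e2 + 2/5*e12; (-5/3*e12)*r = -5/3 + 5/3*e1 + 5/3*e2 + 25/12*e12.
Sum: -49/60 + 34/15*e1 + 1/6*e2 + 209/60*e12; translating back through the correspondence:
Answer: -49/60 + 34/15*i + 1/6*j + 209/60*k


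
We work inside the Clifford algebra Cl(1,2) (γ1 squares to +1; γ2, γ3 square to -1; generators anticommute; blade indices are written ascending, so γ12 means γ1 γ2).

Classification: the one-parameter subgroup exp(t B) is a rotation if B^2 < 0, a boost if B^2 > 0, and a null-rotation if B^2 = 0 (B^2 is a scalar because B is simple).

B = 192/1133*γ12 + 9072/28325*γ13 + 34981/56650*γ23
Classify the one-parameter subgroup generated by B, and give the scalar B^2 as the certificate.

B^2 term by term: the squares give (192/1133)^2*(γ12)^2 + (9072/28325)^2*(γ13)^2 + (34981/56650)^2*(γ23)^2 = 36864/1283689*(+1) + 82301184/802305625*(+1) + 1223670361/3209222500*(-1) = -1/4 (each basis 2-blade squares to minus the product of its generators' squares); cross terms between blades sharing an index anticommute and cancel. So B^2 = -1/4.
Answer: rotation, certificate B^2 = -1/4. Certificate logic: -1/4 is a conjugation-invariant scalar, so its sign fixes rotation versus boost versus null-rotation outright.


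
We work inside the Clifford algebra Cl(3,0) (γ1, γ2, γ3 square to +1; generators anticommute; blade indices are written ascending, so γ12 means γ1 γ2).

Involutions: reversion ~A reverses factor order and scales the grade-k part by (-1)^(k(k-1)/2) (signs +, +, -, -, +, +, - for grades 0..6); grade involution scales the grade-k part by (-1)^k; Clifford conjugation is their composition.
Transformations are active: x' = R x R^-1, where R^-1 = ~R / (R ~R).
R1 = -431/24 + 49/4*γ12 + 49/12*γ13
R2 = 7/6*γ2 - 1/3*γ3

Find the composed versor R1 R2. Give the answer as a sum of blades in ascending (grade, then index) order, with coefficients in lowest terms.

Distribute over the terms of R2 (each basis-blade product reordered to ascending indices, repeated generators contracted through their squares):
R1 (7/6*γ2) = 343/24*γ1 - 3017/144*γ2 - 343/72*γ123
R1 (-1/3*γ3) = -49/36*γ1 + 431/72*γ3 - 49/12*γ123
Summing the partial products and collecting blades:
Answer: 931/72*γ1 - 3017/144*γ2 + 431/72*γ3 - 637/72*γ123


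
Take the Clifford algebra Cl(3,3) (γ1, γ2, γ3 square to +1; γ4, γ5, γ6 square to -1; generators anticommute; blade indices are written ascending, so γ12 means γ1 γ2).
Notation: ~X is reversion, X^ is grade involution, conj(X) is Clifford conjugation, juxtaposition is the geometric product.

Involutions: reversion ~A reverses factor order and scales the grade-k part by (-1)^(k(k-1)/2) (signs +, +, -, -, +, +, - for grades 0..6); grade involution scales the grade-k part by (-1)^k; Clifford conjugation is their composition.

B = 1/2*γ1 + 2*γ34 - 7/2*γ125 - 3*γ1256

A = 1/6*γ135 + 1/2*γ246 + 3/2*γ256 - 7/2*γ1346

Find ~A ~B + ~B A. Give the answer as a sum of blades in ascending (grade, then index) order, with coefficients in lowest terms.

first term: 9/2*γ1 + 49/4*γ16 + 7/12*γ23 - 1/12*γ35 - 7/6*γ145 + 1/2*γ236 + 7/4*γ346 + 1/4*γ1246 + 3/4*γ1256 - 7/4*γ1456 + 21/2*γ2345 + 61/4*γ23456
second term: 9/2*γ1 + 49/4*γ16 + 7/12*γ23 + 1/12*γ35 + 11/6*γ145 + 3/2*γ236 - 7/4*γ346 + 1/4*γ1246 + 3/4*γ1256 + 7/4*γ1456 + 21/2*γ2345 - 61/4*γ23456
Answer: 9*γ1 + 49/2*γ16 + 7/6*γ23 + 2/3*γ145 + 2*γ236 + 1/2*γ1246 + 3/2*γ1256 + 21*γ2345


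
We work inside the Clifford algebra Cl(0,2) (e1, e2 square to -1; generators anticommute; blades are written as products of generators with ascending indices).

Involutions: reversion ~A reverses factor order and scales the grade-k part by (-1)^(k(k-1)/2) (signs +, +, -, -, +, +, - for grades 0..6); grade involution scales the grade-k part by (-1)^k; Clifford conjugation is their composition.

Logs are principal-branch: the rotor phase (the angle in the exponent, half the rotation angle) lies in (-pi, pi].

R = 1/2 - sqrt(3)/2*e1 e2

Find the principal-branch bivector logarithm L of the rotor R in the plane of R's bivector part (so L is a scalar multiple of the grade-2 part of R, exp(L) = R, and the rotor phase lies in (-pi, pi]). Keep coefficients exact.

The scalar part of R is 1/2, which fixes the principal-branch rotor phase; the unit plane is then the bivector part divided by the sine of that phase, and L is that plane scaled by the phase.
Concretely: cos(phase) = 1/2 gives phase = ±pi/3, and since phase/sin(phase) is even the sign is immaterial: L = (phase/sin(phase)) * <R>_2 = (2*sqrt(3)*pi/9) * <R>_2.
Answer: -pi/3*e1 e2


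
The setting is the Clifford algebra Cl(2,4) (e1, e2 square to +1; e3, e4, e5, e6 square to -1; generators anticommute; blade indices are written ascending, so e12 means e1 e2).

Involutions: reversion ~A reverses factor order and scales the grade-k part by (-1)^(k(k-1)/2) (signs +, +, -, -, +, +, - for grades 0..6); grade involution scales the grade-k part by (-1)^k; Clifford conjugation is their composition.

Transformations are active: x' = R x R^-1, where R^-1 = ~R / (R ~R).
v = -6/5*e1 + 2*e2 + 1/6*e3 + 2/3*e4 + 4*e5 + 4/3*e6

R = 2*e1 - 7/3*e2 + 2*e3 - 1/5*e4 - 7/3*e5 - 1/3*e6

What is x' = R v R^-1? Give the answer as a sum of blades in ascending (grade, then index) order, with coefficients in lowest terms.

~R = 2*e1 - 7/3*e2 + 2*e3 - 1/5*e4 - 7/3*e5 - 1/3*e6, and R ~R = -34/225, so R^-1 = ~R / (-34/225).
R v = 113/45 + 6/5*e12 + 41/15*e13 + 82/75*e14 + 26/5*e15 + 34/15*e16 - 79/18*e23 - 52/45*e24 - 14/3*e25 - 22/9*e26 + 41/30*e34 + 151/18*e35 + 49/18*e36 + 34/45*e45 - 2/45*e46 - 16/9*e56
Answer: -5548/85*e1 + 3853/51*e2 - 6797/102*e3 + 305/51*e4 + 3751/51*e5 + 497/51*e6


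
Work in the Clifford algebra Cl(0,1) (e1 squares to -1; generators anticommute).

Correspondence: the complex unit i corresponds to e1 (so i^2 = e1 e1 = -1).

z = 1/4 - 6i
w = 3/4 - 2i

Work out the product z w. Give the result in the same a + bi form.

In blades: z = 1/4 - 6*e1, w = 3/4 - 2*e1.
Distribute z over w term by term (generator squares from the signature, products reordered to ascending indices): (1/4)*w = 3/16 - 1/2*e1; (-6*e1)*w = -12 - 9/2*e1.
Sum: -189/16 - 5*e1; translating back through the correspondence:
Answer: -189/16 - 5i


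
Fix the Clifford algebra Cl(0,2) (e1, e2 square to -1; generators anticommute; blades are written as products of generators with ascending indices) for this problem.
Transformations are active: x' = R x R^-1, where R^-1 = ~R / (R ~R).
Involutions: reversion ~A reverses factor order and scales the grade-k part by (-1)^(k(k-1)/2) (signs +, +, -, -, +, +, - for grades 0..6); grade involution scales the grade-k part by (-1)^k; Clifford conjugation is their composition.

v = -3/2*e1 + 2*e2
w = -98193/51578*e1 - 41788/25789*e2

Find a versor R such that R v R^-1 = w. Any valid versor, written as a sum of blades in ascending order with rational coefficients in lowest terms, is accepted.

Take R = v + w = -87780/25789*e1 + 9790/25789*e2. Because q(v) = q(w) = -25/4, conjugation by R sends v exactly to w.
Answer: -87780/25789*e1 + 9790/25789*e2


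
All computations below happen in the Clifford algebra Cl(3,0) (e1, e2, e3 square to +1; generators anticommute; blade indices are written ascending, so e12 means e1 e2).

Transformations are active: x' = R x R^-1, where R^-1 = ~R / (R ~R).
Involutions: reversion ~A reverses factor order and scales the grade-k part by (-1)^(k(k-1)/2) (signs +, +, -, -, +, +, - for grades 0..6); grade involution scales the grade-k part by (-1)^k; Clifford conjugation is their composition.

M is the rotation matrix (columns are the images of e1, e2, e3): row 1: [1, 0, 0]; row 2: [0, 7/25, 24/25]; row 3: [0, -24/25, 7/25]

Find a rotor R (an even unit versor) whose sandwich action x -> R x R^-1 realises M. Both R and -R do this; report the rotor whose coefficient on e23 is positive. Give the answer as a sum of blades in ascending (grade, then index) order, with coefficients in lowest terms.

Method: write R = a + b12*e12 + b13*e13 + b23*e23 with a^2 + b12^2 + b13^2 + b23^2 = 1 (so R^-1 = ~R). Expanding the columns R e_j ~R gives tr M = 4a^2 - 1 and, from the antisymmetric part, M21 - M12 = -4a*b12, M13 - M31 = 4a*b13, M32 - M23 = -4a*b23.
Here tr M = 39/25, so a^2 = (1 + tr M)/4 = 16/25 and a = ±4/5. Taking a = 4/5: M21 - M12 = 0, M13 - M31 = 0, M32 - M23 = -48/25, giving b12 = 0, b13 = 0, b23 = 3/5, i.e. R = 4/5 + 3/5*e23.
Its e23 coefficient is already positive.
Answer: 4/5 + 3/5*e23. Why the constraint matters: R and -R act identically through the sandwich — M has trace 39/25 either way — so only the sign condition on e23 picks one of the two preimages.
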